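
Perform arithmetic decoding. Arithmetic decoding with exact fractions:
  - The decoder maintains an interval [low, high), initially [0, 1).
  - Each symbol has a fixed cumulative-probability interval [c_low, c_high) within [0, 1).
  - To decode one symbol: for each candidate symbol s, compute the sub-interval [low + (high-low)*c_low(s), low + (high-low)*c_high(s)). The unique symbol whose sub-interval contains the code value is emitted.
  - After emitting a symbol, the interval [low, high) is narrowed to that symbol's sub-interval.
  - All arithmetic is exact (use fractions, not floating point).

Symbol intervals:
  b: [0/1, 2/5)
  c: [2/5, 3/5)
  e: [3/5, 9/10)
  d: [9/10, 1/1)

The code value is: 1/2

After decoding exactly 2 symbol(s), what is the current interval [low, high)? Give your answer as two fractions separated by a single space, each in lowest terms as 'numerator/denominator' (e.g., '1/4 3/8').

Answer: 12/25 13/25

Derivation:
Step 1: interval [0/1, 1/1), width = 1/1 - 0/1 = 1/1
  'b': [0/1 + 1/1*0/1, 0/1 + 1/1*2/5) = [0/1, 2/5)
  'c': [0/1 + 1/1*2/5, 0/1 + 1/1*3/5) = [2/5, 3/5) <- contains code 1/2
  'e': [0/1 + 1/1*3/5, 0/1 + 1/1*9/10) = [3/5, 9/10)
  'd': [0/1 + 1/1*9/10, 0/1 + 1/1*1/1) = [9/10, 1/1)
  emit 'c', narrow to [2/5, 3/5)
Step 2: interval [2/5, 3/5), width = 3/5 - 2/5 = 1/5
  'b': [2/5 + 1/5*0/1, 2/5 + 1/5*2/5) = [2/5, 12/25)
  'c': [2/5 + 1/5*2/5, 2/5 + 1/5*3/5) = [12/25, 13/25) <- contains code 1/2
  'e': [2/5 + 1/5*3/5, 2/5 + 1/5*9/10) = [13/25, 29/50)
  'd': [2/5 + 1/5*9/10, 2/5 + 1/5*1/1) = [29/50, 3/5)
  emit 'c', narrow to [12/25, 13/25)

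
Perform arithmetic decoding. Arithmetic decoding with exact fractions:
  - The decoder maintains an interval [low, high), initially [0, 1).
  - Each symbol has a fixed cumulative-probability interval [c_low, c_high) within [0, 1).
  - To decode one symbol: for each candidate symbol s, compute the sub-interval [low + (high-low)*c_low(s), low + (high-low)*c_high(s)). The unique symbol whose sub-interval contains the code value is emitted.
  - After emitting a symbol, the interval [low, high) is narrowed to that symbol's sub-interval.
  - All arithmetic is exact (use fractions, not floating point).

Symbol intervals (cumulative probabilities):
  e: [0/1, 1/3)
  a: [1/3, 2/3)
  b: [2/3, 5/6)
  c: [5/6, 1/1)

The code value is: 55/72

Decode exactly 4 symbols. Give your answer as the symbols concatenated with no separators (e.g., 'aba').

Step 1: interval [0/1, 1/1), width = 1/1 - 0/1 = 1/1
  'e': [0/1 + 1/1*0/1, 0/1 + 1/1*1/3) = [0/1, 1/3)
  'a': [0/1 + 1/1*1/3, 0/1 + 1/1*2/3) = [1/3, 2/3)
  'b': [0/1 + 1/1*2/3, 0/1 + 1/1*5/6) = [2/3, 5/6) <- contains code 55/72
  'c': [0/1 + 1/1*5/6, 0/1 + 1/1*1/1) = [5/6, 1/1)
  emit 'b', narrow to [2/3, 5/6)
Step 2: interval [2/3, 5/6), width = 5/6 - 2/3 = 1/6
  'e': [2/3 + 1/6*0/1, 2/3 + 1/6*1/3) = [2/3, 13/18)
  'a': [2/3 + 1/6*1/3, 2/3 + 1/6*2/3) = [13/18, 7/9) <- contains code 55/72
  'b': [2/3 + 1/6*2/3, 2/3 + 1/6*5/6) = [7/9, 29/36)
  'c': [2/3 + 1/6*5/6, 2/3 + 1/6*1/1) = [29/36, 5/6)
  emit 'a', narrow to [13/18, 7/9)
Step 3: interval [13/18, 7/9), width = 7/9 - 13/18 = 1/18
  'e': [13/18 + 1/18*0/1, 13/18 + 1/18*1/3) = [13/18, 20/27)
  'a': [13/18 + 1/18*1/3, 13/18 + 1/18*2/3) = [20/27, 41/54)
  'b': [13/18 + 1/18*2/3, 13/18 + 1/18*5/6) = [41/54, 83/108) <- contains code 55/72
  'c': [13/18 + 1/18*5/6, 13/18 + 1/18*1/1) = [83/108, 7/9)
  emit 'b', narrow to [41/54, 83/108)
Step 4: interval [41/54, 83/108), width = 83/108 - 41/54 = 1/108
  'e': [41/54 + 1/108*0/1, 41/54 + 1/108*1/3) = [41/54, 247/324)
  'a': [41/54 + 1/108*1/3, 41/54 + 1/108*2/3) = [247/324, 62/81) <- contains code 55/72
  'b': [41/54 + 1/108*2/3, 41/54 + 1/108*5/6) = [62/81, 497/648)
  'c': [41/54 + 1/108*5/6, 41/54 + 1/108*1/1) = [497/648, 83/108)
  emit 'a', narrow to [247/324, 62/81)

Answer: baba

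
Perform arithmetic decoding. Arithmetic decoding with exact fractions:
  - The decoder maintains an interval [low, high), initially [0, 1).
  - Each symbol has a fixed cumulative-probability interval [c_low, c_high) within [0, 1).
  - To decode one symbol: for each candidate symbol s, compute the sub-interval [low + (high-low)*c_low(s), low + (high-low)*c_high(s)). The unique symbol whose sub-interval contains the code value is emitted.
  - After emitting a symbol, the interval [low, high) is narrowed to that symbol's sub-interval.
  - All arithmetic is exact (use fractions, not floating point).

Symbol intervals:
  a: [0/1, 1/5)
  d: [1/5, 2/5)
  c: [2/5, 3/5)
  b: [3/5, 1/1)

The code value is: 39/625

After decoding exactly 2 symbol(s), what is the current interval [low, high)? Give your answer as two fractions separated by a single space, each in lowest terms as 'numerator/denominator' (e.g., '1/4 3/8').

Step 1: interval [0/1, 1/1), width = 1/1 - 0/1 = 1/1
  'a': [0/1 + 1/1*0/1, 0/1 + 1/1*1/5) = [0/1, 1/5) <- contains code 39/625
  'd': [0/1 + 1/1*1/5, 0/1 + 1/1*2/5) = [1/5, 2/5)
  'c': [0/1 + 1/1*2/5, 0/1 + 1/1*3/5) = [2/5, 3/5)
  'b': [0/1 + 1/1*3/5, 0/1 + 1/1*1/1) = [3/5, 1/1)
  emit 'a', narrow to [0/1, 1/5)
Step 2: interval [0/1, 1/5), width = 1/5 - 0/1 = 1/5
  'a': [0/1 + 1/5*0/1, 0/1 + 1/5*1/5) = [0/1, 1/25)
  'd': [0/1 + 1/5*1/5, 0/1 + 1/5*2/5) = [1/25, 2/25) <- contains code 39/625
  'c': [0/1 + 1/5*2/5, 0/1 + 1/5*3/5) = [2/25, 3/25)
  'b': [0/1 + 1/5*3/5, 0/1 + 1/5*1/1) = [3/25, 1/5)
  emit 'd', narrow to [1/25, 2/25)

Answer: 1/25 2/25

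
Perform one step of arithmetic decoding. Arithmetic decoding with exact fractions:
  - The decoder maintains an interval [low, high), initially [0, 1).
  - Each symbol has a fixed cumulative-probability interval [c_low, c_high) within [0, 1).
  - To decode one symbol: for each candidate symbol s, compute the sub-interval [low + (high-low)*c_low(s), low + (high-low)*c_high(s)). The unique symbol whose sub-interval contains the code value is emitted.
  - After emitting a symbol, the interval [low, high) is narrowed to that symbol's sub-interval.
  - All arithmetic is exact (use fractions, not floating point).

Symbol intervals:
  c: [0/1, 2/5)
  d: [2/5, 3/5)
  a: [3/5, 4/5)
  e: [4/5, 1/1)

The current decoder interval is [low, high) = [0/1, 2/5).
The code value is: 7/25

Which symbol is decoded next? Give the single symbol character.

Answer: a

Derivation:
Interval width = high − low = 2/5 − 0/1 = 2/5
Scaled code = (code − low) / width = (7/25 − 0/1) / 2/5 = 7/10
  c: [0/1, 2/5) 
  d: [2/5, 3/5) 
  a: [3/5, 4/5) ← scaled code falls here ✓
  e: [4/5, 1/1) 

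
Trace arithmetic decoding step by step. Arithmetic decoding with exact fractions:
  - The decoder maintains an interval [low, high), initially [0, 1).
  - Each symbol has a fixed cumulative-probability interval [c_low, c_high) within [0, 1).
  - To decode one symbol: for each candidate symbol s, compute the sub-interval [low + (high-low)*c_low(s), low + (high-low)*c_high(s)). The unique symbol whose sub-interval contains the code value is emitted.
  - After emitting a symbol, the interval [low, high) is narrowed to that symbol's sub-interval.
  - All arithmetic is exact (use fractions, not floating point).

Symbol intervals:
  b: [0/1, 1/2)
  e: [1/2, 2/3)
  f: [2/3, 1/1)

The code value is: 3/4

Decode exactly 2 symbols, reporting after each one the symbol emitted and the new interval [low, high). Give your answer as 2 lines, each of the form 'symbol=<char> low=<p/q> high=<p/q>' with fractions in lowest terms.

Step 1: interval [0/1, 1/1), width = 1/1 - 0/1 = 1/1
  'b': [0/1 + 1/1*0/1, 0/1 + 1/1*1/2) = [0/1, 1/2)
  'e': [0/1 + 1/1*1/2, 0/1 + 1/1*2/3) = [1/2, 2/3)
  'f': [0/1 + 1/1*2/3, 0/1 + 1/1*1/1) = [2/3, 1/1) <- contains code 3/4
  emit 'f', narrow to [2/3, 1/1)
Step 2: interval [2/3, 1/1), width = 1/1 - 2/3 = 1/3
  'b': [2/3 + 1/3*0/1, 2/3 + 1/3*1/2) = [2/3, 5/6) <- contains code 3/4
  'e': [2/3 + 1/3*1/2, 2/3 + 1/3*2/3) = [5/6, 8/9)
  'f': [2/3 + 1/3*2/3, 2/3 + 1/3*1/1) = [8/9, 1/1)
  emit 'b', narrow to [2/3, 5/6)

Answer: symbol=f low=2/3 high=1/1
symbol=b low=2/3 high=5/6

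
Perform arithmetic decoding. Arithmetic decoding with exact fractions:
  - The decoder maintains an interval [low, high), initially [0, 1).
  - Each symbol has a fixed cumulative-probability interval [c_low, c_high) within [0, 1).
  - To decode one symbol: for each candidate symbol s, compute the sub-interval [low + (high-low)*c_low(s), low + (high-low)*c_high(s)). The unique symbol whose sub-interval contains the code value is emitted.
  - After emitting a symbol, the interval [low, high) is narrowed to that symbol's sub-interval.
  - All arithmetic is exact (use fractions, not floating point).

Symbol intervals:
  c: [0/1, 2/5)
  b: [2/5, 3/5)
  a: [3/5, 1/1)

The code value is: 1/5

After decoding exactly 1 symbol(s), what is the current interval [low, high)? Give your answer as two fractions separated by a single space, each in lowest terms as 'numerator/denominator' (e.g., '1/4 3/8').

Step 1: interval [0/1, 1/1), width = 1/1 - 0/1 = 1/1
  'c': [0/1 + 1/1*0/1, 0/1 + 1/1*2/5) = [0/1, 2/5) <- contains code 1/5
  'b': [0/1 + 1/1*2/5, 0/1 + 1/1*3/5) = [2/5, 3/5)
  'a': [0/1 + 1/1*3/5, 0/1 + 1/1*1/1) = [3/5, 1/1)
  emit 'c', narrow to [0/1, 2/5)

Answer: 0/1 2/5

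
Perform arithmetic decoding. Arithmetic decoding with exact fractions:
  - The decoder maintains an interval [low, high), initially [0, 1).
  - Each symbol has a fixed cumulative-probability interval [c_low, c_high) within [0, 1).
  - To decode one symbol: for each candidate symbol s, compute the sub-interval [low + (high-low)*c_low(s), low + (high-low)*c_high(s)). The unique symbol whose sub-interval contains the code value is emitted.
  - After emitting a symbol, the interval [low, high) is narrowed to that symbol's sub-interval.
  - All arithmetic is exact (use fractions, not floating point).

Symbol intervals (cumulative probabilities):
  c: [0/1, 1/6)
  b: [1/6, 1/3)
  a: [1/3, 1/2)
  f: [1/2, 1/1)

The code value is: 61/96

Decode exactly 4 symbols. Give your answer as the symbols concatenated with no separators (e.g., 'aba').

Answer: fbfb

Derivation:
Step 1: interval [0/1, 1/1), width = 1/1 - 0/1 = 1/1
  'c': [0/1 + 1/1*0/1, 0/1 + 1/1*1/6) = [0/1, 1/6)
  'b': [0/1 + 1/1*1/6, 0/1 + 1/1*1/3) = [1/6, 1/3)
  'a': [0/1 + 1/1*1/3, 0/1 + 1/1*1/2) = [1/3, 1/2)
  'f': [0/1 + 1/1*1/2, 0/1 + 1/1*1/1) = [1/2, 1/1) <- contains code 61/96
  emit 'f', narrow to [1/2, 1/1)
Step 2: interval [1/2, 1/1), width = 1/1 - 1/2 = 1/2
  'c': [1/2 + 1/2*0/1, 1/2 + 1/2*1/6) = [1/2, 7/12)
  'b': [1/2 + 1/2*1/6, 1/2 + 1/2*1/3) = [7/12, 2/3) <- contains code 61/96
  'a': [1/2 + 1/2*1/3, 1/2 + 1/2*1/2) = [2/3, 3/4)
  'f': [1/2 + 1/2*1/2, 1/2 + 1/2*1/1) = [3/4, 1/1)
  emit 'b', narrow to [7/12, 2/3)
Step 3: interval [7/12, 2/3), width = 2/3 - 7/12 = 1/12
  'c': [7/12 + 1/12*0/1, 7/12 + 1/12*1/6) = [7/12, 43/72)
  'b': [7/12 + 1/12*1/6, 7/12 + 1/12*1/3) = [43/72, 11/18)
  'a': [7/12 + 1/12*1/3, 7/12 + 1/12*1/2) = [11/18, 5/8)
  'f': [7/12 + 1/12*1/2, 7/12 + 1/12*1/1) = [5/8, 2/3) <- contains code 61/96
  emit 'f', narrow to [5/8, 2/3)
Step 4: interval [5/8, 2/3), width = 2/3 - 5/8 = 1/24
  'c': [5/8 + 1/24*0/1, 5/8 + 1/24*1/6) = [5/8, 91/144)
  'b': [5/8 + 1/24*1/6, 5/8 + 1/24*1/3) = [91/144, 23/36) <- contains code 61/96
  'a': [5/8 + 1/24*1/3, 5/8 + 1/24*1/2) = [23/36, 31/48)
  'f': [5/8 + 1/24*1/2, 5/8 + 1/24*1/1) = [31/48, 2/3)
  emit 'b', narrow to [91/144, 23/36)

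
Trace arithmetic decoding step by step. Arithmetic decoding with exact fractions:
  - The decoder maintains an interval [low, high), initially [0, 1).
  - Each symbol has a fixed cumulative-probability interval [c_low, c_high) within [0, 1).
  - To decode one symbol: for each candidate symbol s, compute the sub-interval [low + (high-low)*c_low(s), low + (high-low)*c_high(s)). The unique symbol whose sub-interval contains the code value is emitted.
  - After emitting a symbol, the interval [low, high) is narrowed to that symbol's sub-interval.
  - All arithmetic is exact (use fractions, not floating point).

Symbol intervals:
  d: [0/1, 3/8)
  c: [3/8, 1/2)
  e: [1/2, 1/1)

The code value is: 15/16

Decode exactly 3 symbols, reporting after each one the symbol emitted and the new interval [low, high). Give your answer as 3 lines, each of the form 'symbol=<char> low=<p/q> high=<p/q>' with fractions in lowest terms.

Step 1: interval [0/1, 1/1), width = 1/1 - 0/1 = 1/1
  'd': [0/1 + 1/1*0/1, 0/1 + 1/1*3/8) = [0/1, 3/8)
  'c': [0/1 + 1/1*3/8, 0/1 + 1/1*1/2) = [3/8, 1/2)
  'e': [0/1 + 1/1*1/2, 0/1 + 1/1*1/1) = [1/2, 1/1) <- contains code 15/16
  emit 'e', narrow to [1/2, 1/1)
Step 2: interval [1/2, 1/1), width = 1/1 - 1/2 = 1/2
  'd': [1/2 + 1/2*0/1, 1/2 + 1/2*3/8) = [1/2, 11/16)
  'c': [1/2 + 1/2*3/8, 1/2 + 1/2*1/2) = [11/16, 3/4)
  'e': [1/2 + 1/2*1/2, 1/2 + 1/2*1/1) = [3/4, 1/1) <- contains code 15/16
  emit 'e', narrow to [3/4, 1/1)
Step 3: interval [3/4, 1/1), width = 1/1 - 3/4 = 1/4
  'd': [3/4 + 1/4*0/1, 3/4 + 1/4*3/8) = [3/4, 27/32)
  'c': [3/4 + 1/4*3/8, 3/4 + 1/4*1/2) = [27/32, 7/8)
  'e': [3/4 + 1/4*1/2, 3/4 + 1/4*1/1) = [7/8, 1/1) <- contains code 15/16
  emit 'e', narrow to [7/8, 1/1)

Answer: symbol=e low=1/2 high=1/1
symbol=e low=3/4 high=1/1
symbol=e low=7/8 high=1/1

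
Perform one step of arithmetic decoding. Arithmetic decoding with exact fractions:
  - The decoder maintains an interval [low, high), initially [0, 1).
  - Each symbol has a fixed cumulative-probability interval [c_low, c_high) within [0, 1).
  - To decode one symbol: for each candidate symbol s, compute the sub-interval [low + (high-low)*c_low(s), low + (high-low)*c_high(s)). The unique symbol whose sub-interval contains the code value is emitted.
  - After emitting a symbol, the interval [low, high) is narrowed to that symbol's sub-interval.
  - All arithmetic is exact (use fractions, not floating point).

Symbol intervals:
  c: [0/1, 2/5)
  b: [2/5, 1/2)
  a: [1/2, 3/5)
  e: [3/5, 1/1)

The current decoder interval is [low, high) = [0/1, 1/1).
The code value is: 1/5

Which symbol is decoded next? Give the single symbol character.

Interval width = high − low = 1/1 − 0/1 = 1/1
Scaled code = (code − low) / width = (1/5 − 0/1) / 1/1 = 1/5
  c: [0/1, 2/5) ← scaled code falls here ✓
  b: [2/5, 1/2) 
  a: [1/2, 3/5) 
  e: [3/5, 1/1) 

Answer: c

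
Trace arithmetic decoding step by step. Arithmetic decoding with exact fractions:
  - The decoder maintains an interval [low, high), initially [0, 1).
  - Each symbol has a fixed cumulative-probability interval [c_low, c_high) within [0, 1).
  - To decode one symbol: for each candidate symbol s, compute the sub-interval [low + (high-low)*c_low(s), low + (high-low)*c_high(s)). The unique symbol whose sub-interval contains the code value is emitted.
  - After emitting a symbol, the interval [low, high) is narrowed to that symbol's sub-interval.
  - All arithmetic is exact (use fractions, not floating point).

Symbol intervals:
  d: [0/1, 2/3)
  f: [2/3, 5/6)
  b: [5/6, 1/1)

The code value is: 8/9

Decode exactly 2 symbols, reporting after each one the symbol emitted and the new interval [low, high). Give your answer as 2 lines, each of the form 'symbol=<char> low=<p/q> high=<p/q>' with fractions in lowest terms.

Step 1: interval [0/1, 1/1), width = 1/1 - 0/1 = 1/1
  'd': [0/1 + 1/1*0/1, 0/1 + 1/1*2/3) = [0/1, 2/3)
  'f': [0/1 + 1/1*2/3, 0/1 + 1/1*5/6) = [2/3, 5/6)
  'b': [0/1 + 1/1*5/6, 0/1 + 1/1*1/1) = [5/6, 1/1) <- contains code 8/9
  emit 'b', narrow to [5/6, 1/1)
Step 2: interval [5/6, 1/1), width = 1/1 - 5/6 = 1/6
  'd': [5/6 + 1/6*0/1, 5/6 + 1/6*2/3) = [5/6, 17/18) <- contains code 8/9
  'f': [5/6 + 1/6*2/3, 5/6 + 1/6*5/6) = [17/18, 35/36)
  'b': [5/6 + 1/6*5/6, 5/6 + 1/6*1/1) = [35/36, 1/1)
  emit 'd', narrow to [5/6, 17/18)

Answer: symbol=b low=5/6 high=1/1
symbol=d low=5/6 high=17/18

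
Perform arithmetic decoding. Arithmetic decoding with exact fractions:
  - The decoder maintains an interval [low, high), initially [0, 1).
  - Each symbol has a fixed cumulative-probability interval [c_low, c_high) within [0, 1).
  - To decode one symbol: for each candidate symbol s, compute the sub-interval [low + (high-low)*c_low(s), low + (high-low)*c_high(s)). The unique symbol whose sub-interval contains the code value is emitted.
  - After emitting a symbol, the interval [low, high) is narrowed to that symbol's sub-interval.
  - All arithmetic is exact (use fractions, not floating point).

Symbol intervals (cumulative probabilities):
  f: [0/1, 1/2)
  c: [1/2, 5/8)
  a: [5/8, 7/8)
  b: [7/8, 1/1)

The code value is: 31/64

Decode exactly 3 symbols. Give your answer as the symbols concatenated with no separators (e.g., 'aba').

Step 1: interval [0/1, 1/1), width = 1/1 - 0/1 = 1/1
  'f': [0/1 + 1/1*0/1, 0/1 + 1/1*1/2) = [0/1, 1/2) <- contains code 31/64
  'c': [0/1 + 1/1*1/2, 0/1 + 1/1*5/8) = [1/2, 5/8)
  'a': [0/1 + 1/1*5/8, 0/1 + 1/1*7/8) = [5/8, 7/8)
  'b': [0/1 + 1/1*7/8, 0/1 + 1/1*1/1) = [7/8, 1/1)
  emit 'f', narrow to [0/1, 1/2)
Step 2: interval [0/1, 1/2), width = 1/2 - 0/1 = 1/2
  'f': [0/1 + 1/2*0/1, 0/1 + 1/2*1/2) = [0/1, 1/4)
  'c': [0/1 + 1/2*1/2, 0/1 + 1/2*5/8) = [1/4, 5/16)
  'a': [0/1 + 1/2*5/8, 0/1 + 1/2*7/8) = [5/16, 7/16)
  'b': [0/1 + 1/2*7/8, 0/1 + 1/2*1/1) = [7/16, 1/2) <- contains code 31/64
  emit 'b', narrow to [7/16, 1/2)
Step 3: interval [7/16, 1/2), width = 1/2 - 7/16 = 1/16
  'f': [7/16 + 1/16*0/1, 7/16 + 1/16*1/2) = [7/16, 15/32)
  'c': [7/16 + 1/16*1/2, 7/16 + 1/16*5/8) = [15/32, 61/128)
  'a': [7/16 + 1/16*5/8, 7/16 + 1/16*7/8) = [61/128, 63/128) <- contains code 31/64
  'b': [7/16 + 1/16*7/8, 7/16 + 1/16*1/1) = [63/128, 1/2)
  emit 'a', narrow to [61/128, 63/128)

Answer: fba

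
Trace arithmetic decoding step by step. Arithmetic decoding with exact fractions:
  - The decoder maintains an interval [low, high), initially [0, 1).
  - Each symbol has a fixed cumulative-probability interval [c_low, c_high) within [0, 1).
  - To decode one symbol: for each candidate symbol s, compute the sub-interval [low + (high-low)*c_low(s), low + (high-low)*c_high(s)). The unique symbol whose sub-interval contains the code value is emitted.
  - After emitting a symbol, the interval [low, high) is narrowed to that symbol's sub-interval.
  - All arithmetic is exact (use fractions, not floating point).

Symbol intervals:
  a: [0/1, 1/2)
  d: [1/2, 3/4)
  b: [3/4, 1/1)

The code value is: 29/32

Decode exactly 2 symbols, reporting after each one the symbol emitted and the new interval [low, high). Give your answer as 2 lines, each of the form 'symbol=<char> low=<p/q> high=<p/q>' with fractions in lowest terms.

Answer: symbol=b low=3/4 high=1/1
symbol=d low=7/8 high=15/16

Derivation:
Step 1: interval [0/1, 1/1), width = 1/1 - 0/1 = 1/1
  'a': [0/1 + 1/1*0/1, 0/1 + 1/1*1/2) = [0/1, 1/2)
  'd': [0/1 + 1/1*1/2, 0/1 + 1/1*3/4) = [1/2, 3/4)
  'b': [0/1 + 1/1*3/4, 0/1 + 1/1*1/1) = [3/4, 1/1) <- contains code 29/32
  emit 'b', narrow to [3/4, 1/1)
Step 2: interval [3/4, 1/1), width = 1/1 - 3/4 = 1/4
  'a': [3/4 + 1/4*0/1, 3/4 + 1/4*1/2) = [3/4, 7/8)
  'd': [3/4 + 1/4*1/2, 3/4 + 1/4*3/4) = [7/8, 15/16) <- contains code 29/32
  'b': [3/4 + 1/4*3/4, 3/4 + 1/4*1/1) = [15/16, 1/1)
  emit 'd', narrow to [7/8, 15/16)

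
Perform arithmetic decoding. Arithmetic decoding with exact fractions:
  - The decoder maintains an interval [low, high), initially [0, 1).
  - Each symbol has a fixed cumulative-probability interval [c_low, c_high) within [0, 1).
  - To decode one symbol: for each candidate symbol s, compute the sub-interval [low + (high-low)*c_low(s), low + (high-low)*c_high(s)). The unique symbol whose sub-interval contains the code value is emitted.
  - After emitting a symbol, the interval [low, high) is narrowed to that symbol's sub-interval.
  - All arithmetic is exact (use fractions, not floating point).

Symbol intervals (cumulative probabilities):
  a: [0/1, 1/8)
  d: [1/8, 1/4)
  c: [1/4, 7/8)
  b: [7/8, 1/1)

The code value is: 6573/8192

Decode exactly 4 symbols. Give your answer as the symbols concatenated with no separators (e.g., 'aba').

Answer: cbac

Derivation:
Step 1: interval [0/1, 1/1), width = 1/1 - 0/1 = 1/1
  'a': [0/1 + 1/1*0/1, 0/1 + 1/1*1/8) = [0/1, 1/8)
  'd': [0/1 + 1/1*1/8, 0/1 + 1/1*1/4) = [1/8, 1/4)
  'c': [0/1 + 1/1*1/4, 0/1 + 1/1*7/8) = [1/4, 7/8) <- contains code 6573/8192
  'b': [0/1 + 1/1*7/8, 0/1 + 1/1*1/1) = [7/8, 1/1)
  emit 'c', narrow to [1/4, 7/8)
Step 2: interval [1/4, 7/8), width = 7/8 - 1/4 = 5/8
  'a': [1/4 + 5/8*0/1, 1/4 + 5/8*1/8) = [1/4, 21/64)
  'd': [1/4 + 5/8*1/8, 1/4 + 5/8*1/4) = [21/64, 13/32)
  'c': [1/4 + 5/8*1/4, 1/4 + 5/8*7/8) = [13/32, 51/64)
  'b': [1/4 + 5/8*7/8, 1/4 + 5/8*1/1) = [51/64, 7/8) <- contains code 6573/8192
  emit 'b', narrow to [51/64, 7/8)
Step 3: interval [51/64, 7/8), width = 7/8 - 51/64 = 5/64
  'a': [51/64 + 5/64*0/1, 51/64 + 5/64*1/8) = [51/64, 413/512) <- contains code 6573/8192
  'd': [51/64 + 5/64*1/8, 51/64 + 5/64*1/4) = [413/512, 209/256)
  'c': [51/64 + 5/64*1/4, 51/64 + 5/64*7/8) = [209/256, 443/512)
  'b': [51/64 + 5/64*7/8, 51/64 + 5/64*1/1) = [443/512, 7/8)
  emit 'a', narrow to [51/64, 413/512)
Step 4: interval [51/64, 413/512), width = 413/512 - 51/64 = 5/512
  'a': [51/64 + 5/512*0/1, 51/64 + 5/512*1/8) = [51/64, 3269/4096)
  'd': [51/64 + 5/512*1/8, 51/64 + 5/512*1/4) = [3269/4096, 1637/2048)
  'c': [51/64 + 5/512*1/4, 51/64 + 5/512*7/8) = [1637/2048, 3299/4096) <- contains code 6573/8192
  'b': [51/64 + 5/512*7/8, 51/64 + 5/512*1/1) = [3299/4096, 413/512)
  emit 'c', narrow to [1637/2048, 3299/4096)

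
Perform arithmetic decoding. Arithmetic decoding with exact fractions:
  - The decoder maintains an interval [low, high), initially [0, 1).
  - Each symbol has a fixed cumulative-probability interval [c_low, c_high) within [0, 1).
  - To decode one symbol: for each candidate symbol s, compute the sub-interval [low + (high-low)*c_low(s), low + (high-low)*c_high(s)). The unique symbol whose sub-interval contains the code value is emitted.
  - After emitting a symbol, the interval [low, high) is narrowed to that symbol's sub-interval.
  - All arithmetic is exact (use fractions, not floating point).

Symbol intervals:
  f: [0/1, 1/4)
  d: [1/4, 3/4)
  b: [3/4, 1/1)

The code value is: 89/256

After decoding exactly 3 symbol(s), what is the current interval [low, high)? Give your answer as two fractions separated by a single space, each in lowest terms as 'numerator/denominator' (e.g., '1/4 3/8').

Step 1: interval [0/1, 1/1), width = 1/1 - 0/1 = 1/1
  'f': [0/1 + 1/1*0/1, 0/1 + 1/1*1/4) = [0/1, 1/4)
  'd': [0/1 + 1/1*1/4, 0/1 + 1/1*3/4) = [1/4, 3/4) <- contains code 89/256
  'b': [0/1 + 1/1*3/4, 0/1 + 1/1*1/1) = [3/4, 1/1)
  emit 'd', narrow to [1/4, 3/4)
Step 2: interval [1/4, 3/4), width = 3/4 - 1/4 = 1/2
  'f': [1/4 + 1/2*0/1, 1/4 + 1/2*1/4) = [1/4, 3/8) <- contains code 89/256
  'd': [1/4 + 1/2*1/4, 1/4 + 1/2*3/4) = [3/8, 5/8)
  'b': [1/4 + 1/2*3/4, 1/4 + 1/2*1/1) = [5/8, 3/4)
  emit 'f', narrow to [1/4, 3/8)
Step 3: interval [1/4, 3/8), width = 3/8 - 1/4 = 1/8
  'f': [1/4 + 1/8*0/1, 1/4 + 1/8*1/4) = [1/4, 9/32)
  'd': [1/4 + 1/8*1/4, 1/4 + 1/8*3/4) = [9/32, 11/32)
  'b': [1/4 + 1/8*3/4, 1/4 + 1/8*1/1) = [11/32, 3/8) <- contains code 89/256
  emit 'b', narrow to [11/32, 3/8)

Answer: 11/32 3/8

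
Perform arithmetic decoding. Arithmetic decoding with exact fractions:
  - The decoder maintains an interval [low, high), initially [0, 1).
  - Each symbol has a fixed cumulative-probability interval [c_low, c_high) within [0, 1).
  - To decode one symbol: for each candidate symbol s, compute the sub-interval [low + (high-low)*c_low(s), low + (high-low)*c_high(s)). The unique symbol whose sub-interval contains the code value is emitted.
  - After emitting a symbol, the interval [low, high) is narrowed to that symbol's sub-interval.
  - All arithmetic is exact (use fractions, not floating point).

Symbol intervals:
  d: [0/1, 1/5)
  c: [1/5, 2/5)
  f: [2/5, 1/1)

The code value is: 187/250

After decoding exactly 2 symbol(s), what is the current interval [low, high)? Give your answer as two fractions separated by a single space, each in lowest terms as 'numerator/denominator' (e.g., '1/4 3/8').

Answer: 16/25 1/1

Derivation:
Step 1: interval [0/1, 1/1), width = 1/1 - 0/1 = 1/1
  'd': [0/1 + 1/1*0/1, 0/1 + 1/1*1/5) = [0/1, 1/5)
  'c': [0/1 + 1/1*1/5, 0/1 + 1/1*2/5) = [1/5, 2/5)
  'f': [0/1 + 1/1*2/5, 0/1 + 1/1*1/1) = [2/5, 1/1) <- contains code 187/250
  emit 'f', narrow to [2/5, 1/1)
Step 2: interval [2/5, 1/1), width = 1/1 - 2/5 = 3/5
  'd': [2/5 + 3/5*0/1, 2/5 + 3/5*1/5) = [2/5, 13/25)
  'c': [2/5 + 3/5*1/5, 2/5 + 3/5*2/5) = [13/25, 16/25)
  'f': [2/5 + 3/5*2/5, 2/5 + 3/5*1/1) = [16/25, 1/1) <- contains code 187/250
  emit 'f', narrow to [16/25, 1/1)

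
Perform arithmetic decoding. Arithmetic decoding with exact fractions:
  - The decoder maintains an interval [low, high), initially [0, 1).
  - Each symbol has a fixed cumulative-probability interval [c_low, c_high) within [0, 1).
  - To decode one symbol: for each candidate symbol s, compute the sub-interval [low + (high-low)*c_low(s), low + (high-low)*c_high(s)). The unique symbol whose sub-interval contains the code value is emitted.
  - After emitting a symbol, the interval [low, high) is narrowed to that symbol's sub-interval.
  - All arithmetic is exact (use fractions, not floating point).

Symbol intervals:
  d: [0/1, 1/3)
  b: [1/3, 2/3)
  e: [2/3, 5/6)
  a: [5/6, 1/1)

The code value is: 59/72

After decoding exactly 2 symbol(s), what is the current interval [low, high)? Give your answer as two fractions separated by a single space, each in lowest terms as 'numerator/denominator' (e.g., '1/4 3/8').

Step 1: interval [0/1, 1/1), width = 1/1 - 0/1 = 1/1
  'd': [0/1 + 1/1*0/1, 0/1 + 1/1*1/3) = [0/1, 1/3)
  'b': [0/1 + 1/1*1/3, 0/1 + 1/1*2/3) = [1/3, 2/3)
  'e': [0/1 + 1/1*2/3, 0/1 + 1/1*5/6) = [2/3, 5/6) <- contains code 59/72
  'a': [0/1 + 1/1*5/6, 0/1 + 1/1*1/1) = [5/6, 1/1)
  emit 'e', narrow to [2/3, 5/6)
Step 2: interval [2/3, 5/6), width = 5/6 - 2/3 = 1/6
  'd': [2/3 + 1/6*0/1, 2/3 + 1/6*1/3) = [2/3, 13/18)
  'b': [2/3 + 1/6*1/3, 2/3 + 1/6*2/3) = [13/18, 7/9)
  'e': [2/3 + 1/6*2/3, 2/3 + 1/6*5/6) = [7/9, 29/36)
  'a': [2/3 + 1/6*5/6, 2/3 + 1/6*1/1) = [29/36, 5/6) <- contains code 59/72
  emit 'a', narrow to [29/36, 5/6)

Answer: 29/36 5/6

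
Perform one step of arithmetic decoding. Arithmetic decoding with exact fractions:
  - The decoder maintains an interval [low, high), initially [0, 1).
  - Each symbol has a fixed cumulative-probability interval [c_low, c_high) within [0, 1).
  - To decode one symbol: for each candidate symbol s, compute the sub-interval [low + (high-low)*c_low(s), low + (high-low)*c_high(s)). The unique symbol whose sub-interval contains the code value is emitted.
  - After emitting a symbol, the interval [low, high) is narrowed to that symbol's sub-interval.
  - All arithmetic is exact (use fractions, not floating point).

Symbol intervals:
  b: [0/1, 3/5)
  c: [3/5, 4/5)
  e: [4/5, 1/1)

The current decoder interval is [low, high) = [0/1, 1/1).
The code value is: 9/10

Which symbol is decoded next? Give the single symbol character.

Answer: e

Derivation:
Interval width = high − low = 1/1 − 0/1 = 1/1
Scaled code = (code − low) / width = (9/10 − 0/1) / 1/1 = 9/10
  b: [0/1, 3/5) 
  c: [3/5, 4/5) 
  e: [4/5, 1/1) ← scaled code falls here ✓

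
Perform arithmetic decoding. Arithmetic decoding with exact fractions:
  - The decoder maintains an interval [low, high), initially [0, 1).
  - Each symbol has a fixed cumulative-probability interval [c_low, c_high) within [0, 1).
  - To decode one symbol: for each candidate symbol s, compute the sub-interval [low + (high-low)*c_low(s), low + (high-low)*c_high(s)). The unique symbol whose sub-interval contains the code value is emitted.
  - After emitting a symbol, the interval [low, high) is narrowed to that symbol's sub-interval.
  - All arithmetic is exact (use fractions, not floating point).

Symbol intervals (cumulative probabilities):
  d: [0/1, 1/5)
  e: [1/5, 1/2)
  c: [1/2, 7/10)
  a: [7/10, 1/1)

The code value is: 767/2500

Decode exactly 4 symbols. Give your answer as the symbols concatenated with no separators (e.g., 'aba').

Step 1: interval [0/1, 1/1), width = 1/1 - 0/1 = 1/1
  'd': [0/1 + 1/1*0/1, 0/1 + 1/1*1/5) = [0/1, 1/5)
  'e': [0/1 + 1/1*1/5, 0/1 + 1/1*1/2) = [1/5, 1/2) <- contains code 767/2500
  'c': [0/1 + 1/1*1/2, 0/1 + 1/1*7/10) = [1/2, 7/10)
  'a': [0/1 + 1/1*7/10, 0/1 + 1/1*1/1) = [7/10, 1/1)
  emit 'e', narrow to [1/5, 1/2)
Step 2: interval [1/5, 1/2), width = 1/2 - 1/5 = 3/10
  'd': [1/5 + 3/10*0/1, 1/5 + 3/10*1/5) = [1/5, 13/50)
  'e': [1/5 + 3/10*1/5, 1/5 + 3/10*1/2) = [13/50, 7/20) <- contains code 767/2500
  'c': [1/5 + 3/10*1/2, 1/5 + 3/10*7/10) = [7/20, 41/100)
  'a': [1/5 + 3/10*7/10, 1/5 + 3/10*1/1) = [41/100, 1/2)
  emit 'e', narrow to [13/50, 7/20)
Step 3: interval [13/50, 7/20), width = 7/20 - 13/50 = 9/100
  'd': [13/50 + 9/100*0/1, 13/50 + 9/100*1/5) = [13/50, 139/500)
  'e': [13/50 + 9/100*1/5, 13/50 + 9/100*1/2) = [139/500, 61/200)
  'c': [13/50 + 9/100*1/2, 13/50 + 9/100*7/10) = [61/200, 323/1000) <- contains code 767/2500
  'a': [13/50 + 9/100*7/10, 13/50 + 9/100*1/1) = [323/1000, 7/20)
  emit 'c', narrow to [61/200, 323/1000)
Step 4: interval [61/200, 323/1000), width = 323/1000 - 61/200 = 9/500
  'd': [61/200 + 9/500*0/1, 61/200 + 9/500*1/5) = [61/200, 1543/5000) <- contains code 767/2500
  'e': [61/200 + 9/500*1/5, 61/200 + 9/500*1/2) = [1543/5000, 157/500)
  'c': [61/200 + 9/500*1/2, 61/200 + 9/500*7/10) = [157/500, 397/1250)
  'a': [61/200 + 9/500*7/10, 61/200 + 9/500*1/1) = [397/1250, 323/1000)
  emit 'd', narrow to [61/200, 1543/5000)

Answer: eecd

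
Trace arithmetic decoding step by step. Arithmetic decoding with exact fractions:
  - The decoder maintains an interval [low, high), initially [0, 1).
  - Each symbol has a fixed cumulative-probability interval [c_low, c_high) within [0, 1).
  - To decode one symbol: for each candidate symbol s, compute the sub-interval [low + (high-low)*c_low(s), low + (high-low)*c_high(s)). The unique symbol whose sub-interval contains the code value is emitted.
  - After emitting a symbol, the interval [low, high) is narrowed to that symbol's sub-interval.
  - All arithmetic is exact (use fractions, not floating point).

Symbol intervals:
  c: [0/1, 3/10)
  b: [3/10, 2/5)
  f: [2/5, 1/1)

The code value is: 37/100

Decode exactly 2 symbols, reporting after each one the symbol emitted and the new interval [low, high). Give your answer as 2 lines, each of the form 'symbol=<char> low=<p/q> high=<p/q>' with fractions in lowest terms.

Answer: symbol=b low=3/10 high=2/5
symbol=f low=17/50 high=2/5

Derivation:
Step 1: interval [0/1, 1/1), width = 1/1 - 0/1 = 1/1
  'c': [0/1 + 1/1*0/1, 0/1 + 1/1*3/10) = [0/1, 3/10)
  'b': [0/1 + 1/1*3/10, 0/1 + 1/1*2/5) = [3/10, 2/5) <- contains code 37/100
  'f': [0/1 + 1/1*2/5, 0/1 + 1/1*1/1) = [2/5, 1/1)
  emit 'b', narrow to [3/10, 2/5)
Step 2: interval [3/10, 2/5), width = 2/5 - 3/10 = 1/10
  'c': [3/10 + 1/10*0/1, 3/10 + 1/10*3/10) = [3/10, 33/100)
  'b': [3/10 + 1/10*3/10, 3/10 + 1/10*2/5) = [33/100, 17/50)
  'f': [3/10 + 1/10*2/5, 3/10 + 1/10*1/1) = [17/50, 2/5) <- contains code 37/100
  emit 'f', narrow to [17/50, 2/5)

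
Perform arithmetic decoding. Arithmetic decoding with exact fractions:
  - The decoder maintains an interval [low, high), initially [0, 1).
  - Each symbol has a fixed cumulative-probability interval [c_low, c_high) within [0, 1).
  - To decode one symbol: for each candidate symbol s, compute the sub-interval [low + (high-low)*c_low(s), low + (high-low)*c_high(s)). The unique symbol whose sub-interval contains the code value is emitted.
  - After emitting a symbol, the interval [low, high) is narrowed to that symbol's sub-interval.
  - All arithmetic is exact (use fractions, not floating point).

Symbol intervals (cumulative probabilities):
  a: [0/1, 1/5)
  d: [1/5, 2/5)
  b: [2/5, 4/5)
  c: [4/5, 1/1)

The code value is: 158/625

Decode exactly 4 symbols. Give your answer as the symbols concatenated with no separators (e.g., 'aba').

Answer: dddb

Derivation:
Step 1: interval [0/1, 1/1), width = 1/1 - 0/1 = 1/1
  'a': [0/1 + 1/1*0/1, 0/1 + 1/1*1/5) = [0/1, 1/5)
  'd': [0/1 + 1/1*1/5, 0/1 + 1/1*2/5) = [1/5, 2/5) <- contains code 158/625
  'b': [0/1 + 1/1*2/5, 0/1 + 1/1*4/5) = [2/5, 4/5)
  'c': [0/1 + 1/1*4/5, 0/1 + 1/1*1/1) = [4/5, 1/1)
  emit 'd', narrow to [1/5, 2/5)
Step 2: interval [1/5, 2/5), width = 2/5 - 1/5 = 1/5
  'a': [1/5 + 1/5*0/1, 1/5 + 1/5*1/5) = [1/5, 6/25)
  'd': [1/5 + 1/5*1/5, 1/5 + 1/5*2/5) = [6/25, 7/25) <- contains code 158/625
  'b': [1/5 + 1/5*2/5, 1/5 + 1/5*4/5) = [7/25, 9/25)
  'c': [1/5 + 1/5*4/5, 1/5 + 1/5*1/1) = [9/25, 2/5)
  emit 'd', narrow to [6/25, 7/25)
Step 3: interval [6/25, 7/25), width = 7/25 - 6/25 = 1/25
  'a': [6/25 + 1/25*0/1, 6/25 + 1/25*1/5) = [6/25, 31/125)
  'd': [6/25 + 1/25*1/5, 6/25 + 1/25*2/5) = [31/125, 32/125) <- contains code 158/625
  'b': [6/25 + 1/25*2/5, 6/25 + 1/25*4/5) = [32/125, 34/125)
  'c': [6/25 + 1/25*4/5, 6/25 + 1/25*1/1) = [34/125, 7/25)
  emit 'd', narrow to [31/125, 32/125)
Step 4: interval [31/125, 32/125), width = 32/125 - 31/125 = 1/125
  'a': [31/125 + 1/125*0/1, 31/125 + 1/125*1/5) = [31/125, 156/625)
  'd': [31/125 + 1/125*1/5, 31/125 + 1/125*2/5) = [156/625, 157/625)
  'b': [31/125 + 1/125*2/5, 31/125 + 1/125*4/5) = [157/625, 159/625) <- contains code 158/625
  'c': [31/125 + 1/125*4/5, 31/125 + 1/125*1/1) = [159/625, 32/125)
  emit 'b', narrow to [157/625, 159/625)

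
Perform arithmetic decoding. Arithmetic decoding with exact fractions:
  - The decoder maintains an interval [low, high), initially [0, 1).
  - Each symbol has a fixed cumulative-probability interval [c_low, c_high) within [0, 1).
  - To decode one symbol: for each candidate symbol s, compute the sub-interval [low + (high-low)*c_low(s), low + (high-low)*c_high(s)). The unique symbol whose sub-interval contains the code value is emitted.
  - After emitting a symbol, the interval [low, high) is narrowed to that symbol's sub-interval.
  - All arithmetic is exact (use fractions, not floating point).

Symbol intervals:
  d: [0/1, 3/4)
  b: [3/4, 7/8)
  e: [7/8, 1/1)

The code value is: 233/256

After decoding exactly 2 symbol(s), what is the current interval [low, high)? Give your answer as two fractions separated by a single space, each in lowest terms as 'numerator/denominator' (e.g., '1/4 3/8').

Answer: 7/8 31/32

Derivation:
Step 1: interval [0/1, 1/1), width = 1/1 - 0/1 = 1/1
  'd': [0/1 + 1/1*0/1, 0/1 + 1/1*3/4) = [0/1, 3/4)
  'b': [0/1 + 1/1*3/4, 0/1 + 1/1*7/8) = [3/4, 7/8)
  'e': [0/1 + 1/1*7/8, 0/1 + 1/1*1/1) = [7/8, 1/1) <- contains code 233/256
  emit 'e', narrow to [7/8, 1/1)
Step 2: interval [7/8, 1/1), width = 1/1 - 7/8 = 1/8
  'd': [7/8 + 1/8*0/1, 7/8 + 1/8*3/4) = [7/8, 31/32) <- contains code 233/256
  'b': [7/8 + 1/8*3/4, 7/8 + 1/8*7/8) = [31/32, 63/64)
  'e': [7/8 + 1/8*7/8, 7/8 + 1/8*1/1) = [63/64, 1/1)
  emit 'd', narrow to [7/8, 31/32)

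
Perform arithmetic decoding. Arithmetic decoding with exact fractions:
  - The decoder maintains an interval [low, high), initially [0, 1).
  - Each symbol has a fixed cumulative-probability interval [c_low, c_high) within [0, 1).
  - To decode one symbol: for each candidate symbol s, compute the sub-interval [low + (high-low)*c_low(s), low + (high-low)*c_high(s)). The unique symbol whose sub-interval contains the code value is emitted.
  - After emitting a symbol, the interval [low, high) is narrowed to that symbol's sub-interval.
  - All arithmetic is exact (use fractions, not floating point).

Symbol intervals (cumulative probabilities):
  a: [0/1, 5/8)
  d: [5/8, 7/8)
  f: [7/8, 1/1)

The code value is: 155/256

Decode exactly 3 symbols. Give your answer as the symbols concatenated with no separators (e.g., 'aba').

Step 1: interval [0/1, 1/1), width = 1/1 - 0/1 = 1/1
  'a': [0/1 + 1/1*0/1, 0/1 + 1/1*5/8) = [0/1, 5/8) <- contains code 155/256
  'd': [0/1 + 1/1*5/8, 0/1 + 1/1*7/8) = [5/8, 7/8)
  'f': [0/1 + 1/1*7/8, 0/1 + 1/1*1/1) = [7/8, 1/1)
  emit 'a', narrow to [0/1, 5/8)
Step 2: interval [0/1, 5/8), width = 5/8 - 0/1 = 5/8
  'a': [0/1 + 5/8*0/1, 0/1 + 5/8*5/8) = [0/1, 25/64)
  'd': [0/1 + 5/8*5/8, 0/1 + 5/8*7/8) = [25/64, 35/64)
  'f': [0/1 + 5/8*7/8, 0/1 + 5/8*1/1) = [35/64, 5/8) <- contains code 155/256
  emit 'f', narrow to [35/64, 5/8)
Step 3: interval [35/64, 5/8), width = 5/8 - 35/64 = 5/64
  'a': [35/64 + 5/64*0/1, 35/64 + 5/64*5/8) = [35/64, 305/512)
  'd': [35/64 + 5/64*5/8, 35/64 + 5/64*7/8) = [305/512, 315/512) <- contains code 155/256
  'f': [35/64 + 5/64*7/8, 35/64 + 5/64*1/1) = [315/512, 5/8)
  emit 'd', narrow to [305/512, 315/512)

Answer: afd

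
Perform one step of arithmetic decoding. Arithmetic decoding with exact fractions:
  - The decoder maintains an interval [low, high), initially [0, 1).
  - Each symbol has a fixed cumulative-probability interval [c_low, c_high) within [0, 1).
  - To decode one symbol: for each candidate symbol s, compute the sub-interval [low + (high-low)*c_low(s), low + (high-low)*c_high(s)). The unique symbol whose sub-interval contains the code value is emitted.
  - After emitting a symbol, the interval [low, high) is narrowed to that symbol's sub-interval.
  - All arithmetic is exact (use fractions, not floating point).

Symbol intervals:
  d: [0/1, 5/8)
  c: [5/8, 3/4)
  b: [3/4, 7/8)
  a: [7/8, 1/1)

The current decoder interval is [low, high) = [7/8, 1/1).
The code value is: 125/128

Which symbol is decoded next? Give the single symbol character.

Answer: b

Derivation:
Interval width = high − low = 1/1 − 7/8 = 1/8
Scaled code = (code − low) / width = (125/128 − 7/8) / 1/8 = 13/16
  d: [0/1, 5/8) 
  c: [5/8, 3/4) 
  b: [3/4, 7/8) ← scaled code falls here ✓
  a: [7/8, 1/1) 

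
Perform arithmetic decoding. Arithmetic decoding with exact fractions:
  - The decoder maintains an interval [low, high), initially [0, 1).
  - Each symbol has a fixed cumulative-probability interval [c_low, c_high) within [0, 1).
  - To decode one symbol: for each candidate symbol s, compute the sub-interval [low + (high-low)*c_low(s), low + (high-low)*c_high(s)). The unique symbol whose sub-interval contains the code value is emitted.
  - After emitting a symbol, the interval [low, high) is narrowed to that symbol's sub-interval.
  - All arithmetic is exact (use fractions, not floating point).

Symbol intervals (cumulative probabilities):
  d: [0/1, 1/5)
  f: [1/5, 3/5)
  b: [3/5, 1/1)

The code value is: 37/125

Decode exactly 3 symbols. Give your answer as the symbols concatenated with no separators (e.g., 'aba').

Answer: ffd

Derivation:
Step 1: interval [0/1, 1/1), width = 1/1 - 0/1 = 1/1
  'd': [0/1 + 1/1*0/1, 0/1 + 1/1*1/5) = [0/1, 1/5)
  'f': [0/1 + 1/1*1/5, 0/1 + 1/1*3/5) = [1/5, 3/5) <- contains code 37/125
  'b': [0/1 + 1/1*3/5, 0/1 + 1/1*1/1) = [3/5, 1/1)
  emit 'f', narrow to [1/5, 3/5)
Step 2: interval [1/5, 3/5), width = 3/5 - 1/5 = 2/5
  'd': [1/5 + 2/5*0/1, 1/5 + 2/5*1/5) = [1/5, 7/25)
  'f': [1/5 + 2/5*1/5, 1/5 + 2/5*3/5) = [7/25, 11/25) <- contains code 37/125
  'b': [1/5 + 2/5*3/5, 1/5 + 2/5*1/1) = [11/25, 3/5)
  emit 'f', narrow to [7/25, 11/25)
Step 3: interval [7/25, 11/25), width = 11/25 - 7/25 = 4/25
  'd': [7/25 + 4/25*0/1, 7/25 + 4/25*1/5) = [7/25, 39/125) <- contains code 37/125
  'f': [7/25 + 4/25*1/5, 7/25 + 4/25*3/5) = [39/125, 47/125)
  'b': [7/25 + 4/25*3/5, 7/25 + 4/25*1/1) = [47/125, 11/25)
  emit 'd', narrow to [7/25, 39/125)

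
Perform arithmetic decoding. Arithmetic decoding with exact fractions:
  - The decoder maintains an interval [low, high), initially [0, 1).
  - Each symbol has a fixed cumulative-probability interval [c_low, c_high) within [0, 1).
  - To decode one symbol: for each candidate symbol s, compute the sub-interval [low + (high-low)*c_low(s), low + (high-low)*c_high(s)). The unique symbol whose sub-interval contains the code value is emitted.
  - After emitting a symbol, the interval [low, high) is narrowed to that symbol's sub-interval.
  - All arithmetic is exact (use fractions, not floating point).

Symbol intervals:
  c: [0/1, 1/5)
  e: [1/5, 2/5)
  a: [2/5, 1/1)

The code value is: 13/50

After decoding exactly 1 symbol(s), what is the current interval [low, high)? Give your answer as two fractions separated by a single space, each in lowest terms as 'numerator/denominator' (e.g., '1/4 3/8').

Step 1: interval [0/1, 1/1), width = 1/1 - 0/1 = 1/1
  'c': [0/1 + 1/1*0/1, 0/1 + 1/1*1/5) = [0/1, 1/5)
  'e': [0/1 + 1/1*1/5, 0/1 + 1/1*2/5) = [1/5, 2/5) <- contains code 13/50
  'a': [0/1 + 1/1*2/5, 0/1 + 1/1*1/1) = [2/5, 1/1)
  emit 'e', narrow to [1/5, 2/5)

Answer: 1/5 2/5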